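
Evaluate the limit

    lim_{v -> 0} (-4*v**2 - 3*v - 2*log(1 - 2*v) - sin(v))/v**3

Substitution gives 0/0 (the numerator vanishes to order 3).
Expand each term to order v^3: the coefficient of v^3 in -2·ln(1 - 2v) is 16/3 and in −sin(v) is 1/6.
Lower-order terms cancel with the polynomial part, so the numerator is (11/2)·v^3 + o(v^3), and the limit is (11/2)/(1) = 11/2.

11/2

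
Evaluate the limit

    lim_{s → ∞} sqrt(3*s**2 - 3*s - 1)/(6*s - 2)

For large |s|, √(3*s^2 - 3*s - 1) ≈ √3·|s| and the denominator ≈ 6s.
Since s → +∞, |s| = s, giving √3/(6) = √(3)/6.

√(3)/6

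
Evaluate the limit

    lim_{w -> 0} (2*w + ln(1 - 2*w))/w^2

-2

Direct substitution gives 0/0.
Apply L'Hôpital: lim (2 - 2/(1 - 2*w))/(2*w), still 0/0.
After 2 applications of L'Hôpital's rule the quotient is (-4/(1 - 2*w)^2)/(2); substituting w = 0 gives -2.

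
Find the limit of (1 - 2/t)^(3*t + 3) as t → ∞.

e^(-6)

Let L be the limit and take ln: ln L = lim (3t + 3)·ln(1 - 2/t) = lim (3t + 3)·(-2/t + O(1/t²)) = -6.
Hence L = e^(-6).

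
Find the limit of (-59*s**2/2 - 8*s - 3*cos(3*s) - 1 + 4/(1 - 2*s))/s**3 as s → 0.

Substitution gives 0/0; apply L'Hôpital's rule 3 times.
After differentiating numerator and denominator 3 times the quotient is (-81*sin(3*s) + 192/(2*s - 1)^4)/(6); at s = 0 this is 32.

32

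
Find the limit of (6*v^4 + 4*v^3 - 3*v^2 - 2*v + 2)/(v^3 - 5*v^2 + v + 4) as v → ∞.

∞

The numerator has higher degree (4 > 3); the quotient behaves like (6/(1))·v^1 for large |v|.
As v → +∞ this diverges to ∞.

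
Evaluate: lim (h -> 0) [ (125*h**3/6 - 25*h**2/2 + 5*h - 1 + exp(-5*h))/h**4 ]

Direct substitution gives 0/0.
Apply L'Hôpital: lim (125*h^2/2 - 25*h + 5 - 5*e^(-5*h))/(4*h^3), still 0/0.
Apply L'Hôpital: lim (125*h - 25 + 25*e^(-5*h))/(12*h^2), still 0/0.
Apply L'Hôpital: lim (125 - 125*e^(-5*h))/(24*h), still 0/0.
After 4 applications of L'Hôpital's rule the quotient is (625*e^(-5*h))/(24); substituting h = 0 gives 625/24.

625/24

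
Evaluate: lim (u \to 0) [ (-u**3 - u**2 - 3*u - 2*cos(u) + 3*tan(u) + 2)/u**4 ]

Substitution gives 0/0 (the numerator vanishes to order 4).
Expand each term to order u^4: the coefficient of u^4 in -2·cos(u) is -1/12 and in 3·tan(u) is 0.
Lower-order terms cancel with the polynomial part, so the numerator is (-1/12)·u^4 + o(u^4), and the limit is (-1/12)/(1) = -1/12.

-1/12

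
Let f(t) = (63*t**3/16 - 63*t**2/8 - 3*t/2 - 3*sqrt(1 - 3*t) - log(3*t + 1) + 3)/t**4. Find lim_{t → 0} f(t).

3807/128

Substitution gives 0/0; apply L'Hôpital's rule 4 times.
After differentiating numerator and denominator 4 times the quotient is (486/(3*t + 1)^4 + 3645/(16*(1 - 3*t)^(7/2)))/(24); at t = 0 this is 3807/128.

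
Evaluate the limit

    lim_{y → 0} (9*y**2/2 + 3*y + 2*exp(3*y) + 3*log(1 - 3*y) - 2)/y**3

-18

Substitution gives 0/0 (the numerator vanishes to order 3).
Expand each term to order y^3: the coefficient of y^3 in 3·ln(1 - 3y) is -27 and in 2·e^(3y) is 9.
Lower-order terms cancel with the polynomial part, so the numerator is (-18)·y^3 + o(y^3), and the limit is (-18)/(1) = -18.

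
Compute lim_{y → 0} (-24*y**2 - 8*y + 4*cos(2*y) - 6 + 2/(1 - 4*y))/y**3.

Substitution gives 0/0 (the numerator vanishes to order 3).
Expand each term to order y^3: the coefficient of y^3 in 4·cos(2y) is 0 and in 2·1/(1 - 4y) is 128.
Lower-order terms cancel with the polynomial part, so the numerator is (128)·y^3 + o(y^3), and the limit is (128)/(1) = 128.

128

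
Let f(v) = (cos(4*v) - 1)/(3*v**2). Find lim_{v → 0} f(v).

Direct substitution gives 0/0.
Apply L'Hôpital: lim (-4*sin(4*v))/(6*v), still 0/0.
After 2 applications of L'Hôpital's rule the quotient is (-16*cos(4*v))/(6); substituting v = 0 gives -8/3.

-8/3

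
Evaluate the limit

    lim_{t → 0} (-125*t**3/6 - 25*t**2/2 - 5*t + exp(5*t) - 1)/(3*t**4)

Direct substitution gives 0/0.
Apply L'Hôpital: lim (-125*t^2/2 - 25*t + 5*e^(5*t) - 5)/(12*t^3), still 0/0.
Apply L'Hôpital: lim (-125*t + 25*e^(5*t) - 25)/(36*t^2), still 0/0.
Apply L'Hôpital: lim (125*e^(5*t) - 125)/(72*t), still 0/0.
After 4 applications of L'Hôpital's rule the quotient is (625*e^(5*t))/(72); substituting t = 0 gives 625/72.

625/72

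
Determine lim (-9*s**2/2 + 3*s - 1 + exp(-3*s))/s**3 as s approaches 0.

-9/2

Direct substitution gives 0/0.
Apply L'Hôpital: lim (-9*s + 3 - 3*e^(-3*s))/(3*s^2), still 0/0.
Apply L'Hôpital: lim (-9 + 9*e^(-3*s))/(6*s), still 0/0.
After 3 applications of L'Hôpital's rule the quotient is (-27*e^(-3*s))/(6); substituting s = 0 gives -9/2.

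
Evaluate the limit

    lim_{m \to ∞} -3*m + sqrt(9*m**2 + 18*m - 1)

This has the form ∞ − ∞. Multiply and divide by the conjugate √(9*m^2 + 18*m - 1) + 3m.
That gives (18m - 1) / (√(9*m^2 + 18*m - 1) + 3m).
Divide numerator and denominator by m: the limit is 18/(2·3) = 3.

3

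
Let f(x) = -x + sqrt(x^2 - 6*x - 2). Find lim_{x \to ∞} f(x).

-3

This has the form ∞ − ∞. Multiply and divide by the conjugate √(x^2 - 6*x - 2) + x.
That gives (-6x - 2) / (√(x^2 - 6*x - 2) + x).
Divide numerator and denominator by x: the limit is -6/(2·1) = -3.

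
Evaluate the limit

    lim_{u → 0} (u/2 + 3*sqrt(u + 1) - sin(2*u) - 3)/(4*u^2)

Substitution gives 0/0 (the numerator vanishes to order 2).
Expand each term to order u^2: the coefficient of u^2 in 3·√(1 + u) is -3/8 and in −sin(2u) is 0.
Lower-order terms cancel with the polynomial part, so the numerator is (-3/8)·u^2 + o(u^2), and the limit is (-3/8)/(4) = -3/32.

-3/32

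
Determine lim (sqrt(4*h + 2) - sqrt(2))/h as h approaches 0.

A 0/0 form; rationalise with √(2 + 4h) + √2. This collapses the numerator to 4h, leaving 4/(√(2 + 4h) + √2) → 4/(2√2) = √(2).

√(2)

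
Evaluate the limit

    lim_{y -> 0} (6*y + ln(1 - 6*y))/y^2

Direct substitution gives 0/0.
Apply L'Hôpital: lim (6 - 6/(1 - 6*y))/(2*y), still 0/0.
After 2 applications of L'Hôpital's rule the quotient is (-36/(1 - 6*y)^2)/(2); substituting y = 0 gives -18.

-18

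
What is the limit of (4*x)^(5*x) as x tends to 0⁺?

1

Base → 0⁺ and exponent → 0⁺: a 0^0 form.
Take logs: 5x·ln(4x). This is 0·(−∞); rewriting as ln(4x)/(1/(5x)) and applying L'Hôpital gives 0.
Hence the limit is e^0 = 1.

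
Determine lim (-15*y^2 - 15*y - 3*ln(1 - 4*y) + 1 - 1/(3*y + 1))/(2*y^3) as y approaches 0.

Substitution gives 0/0; apply L'Hôpital's rule 3 times.
After differentiating numerator and denominator 3 times the quotient is (-384/(4*y - 1)^3 + 162/(3*y + 1)^4)/(12); at y = 0 this is 91/2.

91/2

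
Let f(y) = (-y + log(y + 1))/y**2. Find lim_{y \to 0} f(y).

-1/2

Direct substitution gives 0/0.
Apply L'Hôpital: lim (-1 + 1/(y + 1))/(2*y), still 0/0.
After 2 applications of L'Hôpital's rule the quotient is (-1/(y + 1)^2)/(2); substituting y = 0 gives -1/2.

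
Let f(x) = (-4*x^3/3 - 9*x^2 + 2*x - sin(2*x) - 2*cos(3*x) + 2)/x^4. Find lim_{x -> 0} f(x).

-27/4

Substitution gives 0/0 (the numerator vanishes to order 4).
Expand each term to order x^4: the coefficient of x^4 in −sin(2x) is 0 and in -2·cos(3x) is -27/4.
Lower-order terms cancel with the polynomial part, so the numerator is (-27/4)·x^4 + o(x^4), and the limit is (-27/4)/(1) = -27/4.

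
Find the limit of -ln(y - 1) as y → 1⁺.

As y → 1⁺, y - 1 → 0⁺ and ln(y - 1) → −∞.
Multiplying by -1 gives ∞.

∞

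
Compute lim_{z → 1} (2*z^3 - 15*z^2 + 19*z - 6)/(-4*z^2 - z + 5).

At z = 1 both the top and bottom vanish — a removable singularity. Factoring out (z - 1) from each leaves (2*z^2 - 13*z + 6)/(-4*z - 5), which at z = 1 equals 5/9.

5/9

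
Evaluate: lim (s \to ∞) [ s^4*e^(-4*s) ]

0

Write as s^4/e^{4s}, an ∞/∞ form.
Exponential growth dominates any polynomial, so repeated L'Hôpital (or the standard result) gives 0.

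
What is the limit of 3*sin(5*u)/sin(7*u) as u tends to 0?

15/7

Substitution gives 0/0.
Divide numerator and denominator by u: sin(5u)/u → 5 and sin(7u)/u → 7, so the limit is 3·5/7 = 15/7.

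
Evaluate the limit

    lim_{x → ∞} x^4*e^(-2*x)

0

Write as x^4/e^{2x}, an ∞/∞ form.
Exponential growth dominates any polynomial, so repeated L'Hôpital (or the standard result) gives 0.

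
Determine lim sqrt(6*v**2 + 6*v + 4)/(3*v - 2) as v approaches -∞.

-√(6)/3

For large |v|, √(6*v^2 + 6*v + 4) ≈ √6·|v| and the denominator ≈ 3v.
Since v → −∞, |v| = −v, giving −√6/(3) = -√(6)/3.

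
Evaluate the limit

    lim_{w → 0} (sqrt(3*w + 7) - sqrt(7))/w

3*√(7)/14

A 0/0 form; rationalise with √(7 + 3w) + √7. This collapses the numerator to 3w, leaving 3/(√(7 + 3w) + √7) → 3/(2√7) = 3*√(7)/14.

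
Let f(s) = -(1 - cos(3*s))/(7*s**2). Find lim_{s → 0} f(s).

Substitution gives 0/0.
Use (1 − cos u)/u² → 1/2 with u = 3s: the limit is 3²/(2·(-7)) = -9/14.

-9/14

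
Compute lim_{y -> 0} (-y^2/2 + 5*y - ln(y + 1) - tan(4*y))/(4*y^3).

Substitution gives 0/0; apply L'Hôpital's rule 3 times.
After differentiating numerator and denominator 3 times the quotient is (-256*tan(4*y)^2/cos(4*y)^2 - 128/cos(4*y)^4 - 2/(y + 1)^3)/(24); at y = 0 this is -65/12.

-65/12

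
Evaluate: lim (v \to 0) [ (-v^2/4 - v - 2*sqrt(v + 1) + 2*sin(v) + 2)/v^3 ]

Substitution gives 0/0 (the numerator vanishes to order 3).
Expand each term to order v^3: the coefficient of v^3 in 2·sin(v) is -1/3 and in -2·√(1 + v) is -1/8.
Lower-order terms cancel with the polynomial part, so the numerator is (-11/24)·v^3 + o(v^3), and the limit is (-11/24)/(1) = -11/24.

-11/24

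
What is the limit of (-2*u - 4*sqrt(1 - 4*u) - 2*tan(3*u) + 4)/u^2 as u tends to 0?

8

Substitution gives 0/0 (the numerator vanishes to order 2).
Expand each term to order u^2: the coefficient of u^2 in -4·√(1 - 4u) is 8 and in -2·tan(3u) is 0.
Lower-order terms cancel with the polynomial part, so the numerator is (8)·u^2 + o(u^2), and the limit is (8)/(1) = 8.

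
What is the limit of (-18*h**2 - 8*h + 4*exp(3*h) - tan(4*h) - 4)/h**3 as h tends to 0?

-10/3

Substitution gives 0/0; apply L'Hôpital's rule 3 times.
After differentiating numerator and denominator 3 times the quotient is (108*e^(3*h) - 384*tan(4*h)^4 - 512*tan(4*h)^2 - 128)/(6); at h = 0 this is -10/3.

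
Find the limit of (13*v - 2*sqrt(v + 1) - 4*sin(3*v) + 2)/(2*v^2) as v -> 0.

Substitution gives 0/0 (the numerator vanishes to order 2).
Expand each term to order v^2: the coefficient of v^2 in -2·√(1 + v) is 1/4 and in -4·sin(3v) is 0.
Lower-order terms cancel with the polynomial part, so the numerator is (1/4)·v^2 + o(v^2), and the limit is (1/4)/(2) = 1/8.

1/8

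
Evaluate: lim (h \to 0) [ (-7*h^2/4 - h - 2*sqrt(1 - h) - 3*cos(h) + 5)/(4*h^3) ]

1/32

Substitution gives 0/0 (the numerator vanishes to order 3).
Expand each term to order h^3: the coefficient of h^3 in -2·√(1 - h) is 1/8 and in -3·cos(h) is 0.
Lower-order terms cancel with the polynomial part, so the numerator is (1/8)·h^3 + o(h^3), and the limit is (1/8)/(4) = 1/32.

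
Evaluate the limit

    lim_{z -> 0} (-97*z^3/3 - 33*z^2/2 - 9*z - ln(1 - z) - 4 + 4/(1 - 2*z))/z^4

257/4

Substitution gives 0/0 (the numerator vanishes to order 4).
Expand each term to order z^4: the coefficient of z^4 in −ln(1 - z) is 1/4 and in 4·1/(1 - 2z) is 64.
Lower-order terms cancel with the polynomial part, so the numerator is (257/4)·z^4 + o(z^4), and the limit is (257/4)/(1) = 257/4.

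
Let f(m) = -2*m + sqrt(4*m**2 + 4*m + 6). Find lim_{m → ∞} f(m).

1

An ∞ − ∞ form. Rationalising with the conjugate, the difference becomes (4m + 6) / (√(4*m^2 + 4*m + 6) + 2m).
For large m the denominator behaves like 2·2m, so the quotient tends to 4/4 = 1.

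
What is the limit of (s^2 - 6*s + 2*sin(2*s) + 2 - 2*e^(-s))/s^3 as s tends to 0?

-7/3

Substitution gives 0/0; apply L'Hôpital's rule 3 times.
After differentiating numerator and denominator 3 times the quotient is (-16*cos(2*s) + 2*e^(-s))/(6); at s = 0 this is -7/3.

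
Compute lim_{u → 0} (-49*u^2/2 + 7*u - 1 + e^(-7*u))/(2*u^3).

-343/12

Direct substitution gives 0/0.
Apply L'Hôpital: lim (-49*u + 7 - 7*e^(-7*u))/(6*u^2), still 0/0.
Apply L'Hôpital: lim (-49 + 49*e^(-7*u))/(12*u), still 0/0.
After 3 applications of L'Hôpital's rule the quotient is (-343*e^(-7*u))/(12); substituting u = 0 gives -343/12.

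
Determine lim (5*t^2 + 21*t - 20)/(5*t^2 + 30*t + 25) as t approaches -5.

29/20

Direct substitution gives 0/0, so factor. Both numerator and denominator have (t + 5) as a factor.
After cancelling, the expression reduces to (5*t - 4)/(5*t + 5).
Substituting t = -5 gives 29/20.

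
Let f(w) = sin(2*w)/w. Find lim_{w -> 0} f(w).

2

Substitution gives 0/0.
Write it as (2)·sin(2w)/(2w); since sin(u)/u → 1, the limit is 2.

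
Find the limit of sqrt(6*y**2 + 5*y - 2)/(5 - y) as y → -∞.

√(6)

For large |y|, √(6*y^2 + 5*y - 2) ≈ √6·|y| and the denominator ≈ -y.
Since y → −∞, |y| = −y, giving −√6/(-1) = √(6).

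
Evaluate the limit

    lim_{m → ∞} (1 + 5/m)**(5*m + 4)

Let L be the limit and take ln: ln L = lim (5m + 4)·ln(1 + 5/m) = lim (5m + 4)·(5/m + O(1/m²)) = 25.
Hence L = e^(25).

e^(25)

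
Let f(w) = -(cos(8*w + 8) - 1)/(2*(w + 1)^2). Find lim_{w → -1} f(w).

Direct substitution gives 0/0.
Apply L'Hôpital: lim (-8*sin(8*w + 8))/(-4*w - 4), still 0/0.
After 2 applications of L'Hôpital's rule the quotient is (-64*cos(8*w + 8))/(-4); substituting w = -1 gives 16.

16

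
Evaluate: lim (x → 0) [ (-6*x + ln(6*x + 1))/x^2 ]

-18

Direct substitution gives 0/0.
Apply L'Hôpital: lim (-6 + 6/(6*x + 1))/(2*x), still 0/0.
After 2 applications of L'Hôpital's rule the quotient is (-36/(6*x + 1)^2)/(2); substituting x = 0 gives -18.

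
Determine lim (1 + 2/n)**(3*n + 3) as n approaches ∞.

e^(6)

The base → 1 and the exponent → ∞: a 1^∞ form.
Take logarithms: (3n + 3)·ln(1 + 2/n). Since ln(1+u) ~ u for small u, this behaves like (3n)·(2/n) → 6.
So the limit is e^(6).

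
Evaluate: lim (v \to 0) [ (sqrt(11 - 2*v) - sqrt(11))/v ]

-√(11)/11

Substitution gives 0/0. Multiply numerator and denominator by the conjugate √(11 - 2v) + √11.
The numerator becomes (11 - 2v) − 11 = -2v, so the expression simplifies to -2/(√(11 - 2v) + √11).
Letting v → 0 gives -2/(2√11) = -√(11)/11.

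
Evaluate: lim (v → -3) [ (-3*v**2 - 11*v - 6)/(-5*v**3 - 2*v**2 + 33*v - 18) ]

At v = -3 both the top and bottom vanish — a removable singularity. Factoring out (v + 3) from each leaves (-3*v - 2)/(-5*v^2 + 13*v - 6), which at v = -3 equals -7/90.

-7/90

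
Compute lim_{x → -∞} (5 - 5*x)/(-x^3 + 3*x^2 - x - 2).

0

The denominator has degree 3 and the numerator degree 1. Dividing numerator and denominator by x^3 sends every term to 0 except the leading denominator term, so the limit is 0.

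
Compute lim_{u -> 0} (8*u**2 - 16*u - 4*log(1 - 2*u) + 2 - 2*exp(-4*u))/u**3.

32

Substitution gives 0/0 (the numerator vanishes to order 3).
Expand each term to order u^3: the coefficient of u^3 in -2·e^(-4u) is 64/3 and in -4·ln(1 - 2u) is 32/3.
Lower-order terms cancel with the polynomial part, so the numerator is (32)·u^3 + o(u^3), and the limit is (32)/(1) = 32.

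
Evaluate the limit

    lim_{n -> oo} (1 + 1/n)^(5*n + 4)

Write it as [(1 + 1/n)^n]^(5) · (1 + 1/n)^(4). The bracketed term tends to e^(1) and the second factor to 1, so the limit is e^(5).

e^(5)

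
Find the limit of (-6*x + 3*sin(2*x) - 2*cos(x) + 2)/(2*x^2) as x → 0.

1/2

Substitution gives 0/0 (the numerator vanishes to order 2).
Expand each term to order x^2: the coefficient of x^2 in -2·cos(x) is 1 and in 3·sin(2x) is 0.
Lower-order terms cancel with the polynomial part, so the numerator is (1)·x^2 + o(x^2), and the limit is (1)/(2) = 1/2.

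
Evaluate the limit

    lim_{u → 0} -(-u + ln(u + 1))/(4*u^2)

1/8

Direct substitution gives 0/0.
Apply L'Hôpital: lim (-1 + 1/(u + 1))/(-8*u), still 0/0.
After 2 applications of L'Hôpital's rule the quotient is (-1/(u + 1)^2)/(-8); substituting u = 0 gives 1/8.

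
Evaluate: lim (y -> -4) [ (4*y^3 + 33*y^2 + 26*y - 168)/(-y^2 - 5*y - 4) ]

Direct substitution gives 0/0, so factor. Both numerator and denominator have (y + 4) as a factor.
After cancelling, the expression reduces to (4*y^2 + 17*y - 42)/(-y - 1).
Substituting y = -4 gives -46/3.

-46/3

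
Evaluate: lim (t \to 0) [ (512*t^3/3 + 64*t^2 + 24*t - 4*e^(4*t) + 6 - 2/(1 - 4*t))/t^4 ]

-1664/3

Substitution gives 0/0; apply L'Hôpital's rule 4 times.
After differentiating numerator and denominator 4 times the quotient is (-1024*e^(4*t) + 12288/(4*t - 1)^5)/(24); at t = 0 this is -1664/3.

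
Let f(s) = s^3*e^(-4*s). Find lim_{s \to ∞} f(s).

Write as s^3/e^{4s}, an ∞/∞ form.
Exponential growth dominates any polynomial, so repeated L'Hôpital (or the standard result) gives 0.

0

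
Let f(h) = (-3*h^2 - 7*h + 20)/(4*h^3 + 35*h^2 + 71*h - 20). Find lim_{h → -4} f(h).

Direct substitution gives 0/0, so factor. Both numerator and denominator have (h + 4) as a factor.
After cancelling, the expression reduces to (5 - 3*h)/(4*h^2 + 19*h - 5).
Substituting h = -4 gives -1.

-1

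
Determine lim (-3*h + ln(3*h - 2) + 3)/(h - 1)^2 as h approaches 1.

-9/2

Direct substitution gives 0/0.
Apply L'Hôpital: lim (-3 + 3/(3*h - 2))/(2*h - 2), still 0/0.
After 2 applications of L'Hôpital's rule the quotient is (-9/(3*h - 2)^2)/(2); substituting h = 1 gives -9/2.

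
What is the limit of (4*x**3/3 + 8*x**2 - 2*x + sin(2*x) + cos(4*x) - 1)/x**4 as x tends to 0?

Substitution gives 0/0 (the numerator vanishes to order 4).
Expand each term to order x^4: the coefficient of x^4 in sin(2x) is 0 and in cos(4x) is 32/3.
Lower-order terms cancel with the polynomial part, so the numerator is (32/3)·x^4 + o(x^4), and the limit is (32/3)/(1) = 32/3.

32/3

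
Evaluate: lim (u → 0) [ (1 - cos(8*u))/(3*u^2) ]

Substitution gives 0/0.
Use (1 − cos θ)/θ² → 1/2 with θ = 8u: the limit is 8²/(2·3) = 32/3.

32/3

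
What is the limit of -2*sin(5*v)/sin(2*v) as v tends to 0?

-5

Substitution gives 0/0.
Divide numerator and denominator by v: sin(5v)/v → 5 and sin(2v)/v → 2, so the limit is -2·5/2 = -5.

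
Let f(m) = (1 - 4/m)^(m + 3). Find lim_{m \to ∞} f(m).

e^(-4)

Write it as [(1 - 4/m)^m]^(1) · (1 - 4/m)^(3). The bracketed term tends to e^(-4) and the second factor to 1, so the limit is e^(-4).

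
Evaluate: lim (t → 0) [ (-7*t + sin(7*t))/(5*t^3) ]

Direct substitution gives 0/0.
Apply L'Hôpital: lim (7*cos(7*t) - 7)/(15*t^2), still 0/0.
Apply L'Hôpital: lim (-49*sin(7*t))/(30*t), still 0/0.
After 3 applications of L'Hôpital's rule the quotient is (-343*cos(7*t))/(30); substituting t = 0 gives -343/30.

-343/30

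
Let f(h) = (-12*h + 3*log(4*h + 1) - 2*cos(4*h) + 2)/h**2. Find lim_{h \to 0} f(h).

Substitution gives 0/0 (the numerator vanishes to order 2).
Expand each term to order h^2: the coefficient of h^2 in -2·cos(4h) is 16 and in 3·ln(1 + 4h) is -24.
Lower-order terms cancel with the polynomial part, so the numerator is (-8)·h^2 + o(h^2), and the limit is (-8)/(1) = -8.

-8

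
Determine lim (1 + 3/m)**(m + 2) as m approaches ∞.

e^(3)

Let L be the limit and take ln: ln L = lim (m + 2)·ln(1 + 3/m) = lim (m + 2)·(3/m + O(1/m²)) = 3.
Hence L = e^(3).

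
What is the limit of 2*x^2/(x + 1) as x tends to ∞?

The numerator has higher degree (2 > 1); the quotient behaves like (2/(1))·x^1 for large |x|.
As x → +∞ this diverges to ∞.

∞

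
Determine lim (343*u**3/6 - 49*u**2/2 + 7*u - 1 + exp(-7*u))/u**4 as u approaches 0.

2401/24

Direct substitution gives 0/0.
Apply L'Hôpital: lim (343*u^2/2 - 49*u + 7 - 7*e^(-7*u))/(4*u^3), still 0/0.
Apply L'Hôpital: lim (343*u - 49 + 49*e^(-7*u))/(12*u^2), still 0/0.
Apply L'Hôpital: lim (343 - 343*e^(-7*u))/(24*u), still 0/0.
After 4 applications of L'Hôpital's rule the quotient is (2401*e^(-7*u))/(24); substituting u = 0 gives 2401/24.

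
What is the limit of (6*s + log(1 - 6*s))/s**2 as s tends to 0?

Direct substitution gives 0/0.
Apply L'Hôpital: lim (6 - 6/(1 - 6*s))/(2*s), still 0/0.
After 2 applications of L'Hôpital's rule the quotient is (-36/(1 - 6*s)^2)/(2); substituting s = 0 gives -18.

-18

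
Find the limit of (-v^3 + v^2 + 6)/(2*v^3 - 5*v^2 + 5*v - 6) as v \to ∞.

Numerator and denominator both have degree 3.
Dividing every term by v^3, all lower-order terms vanish and the limit is the ratio of leading coefficients, -1/(2) = -1/2.

-1/2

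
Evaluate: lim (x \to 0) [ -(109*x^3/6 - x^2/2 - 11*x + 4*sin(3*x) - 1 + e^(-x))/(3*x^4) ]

Substitution gives 0/0 (the numerator vanishes to order 4).
Expand each term to order x^4: the coefficient of x^4 in e^(-x) is 1/24 and in 4·sin(3x) is 0.
Lower-order terms cancel with the polynomial part, so the numerator is (1/24)·x^4 + o(x^4), and the limit is (1/24)/(-3) = -1/72.

-1/72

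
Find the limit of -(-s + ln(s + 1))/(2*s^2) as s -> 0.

Direct substitution gives 0/0.
Apply L'Hôpital: lim (-1 + 1/(s + 1))/(-4*s), still 0/0.
After 2 applications of L'Hôpital's rule the quotient is (-1/(s + 1)^2)/(-4); substituting s = 0 gives 1/4.

1/4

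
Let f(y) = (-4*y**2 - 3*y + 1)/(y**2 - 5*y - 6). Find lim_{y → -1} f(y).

Since y = -1 makes numerator and denominator zero, (y + 1) divides both.
Cancelling it gives (1 - 4*y)/(y - 6); now plug in y = -1 to get -5/7.

-5/7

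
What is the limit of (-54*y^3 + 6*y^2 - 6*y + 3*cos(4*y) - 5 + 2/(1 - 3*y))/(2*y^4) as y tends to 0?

97

Substitution gives 0/0 (the numerator vanishes to order 4).
Expand each term to order y^4: the coefficient of y^4 in 2·1/(1 - 3y) is 162 and in 3·cos(4y) is 32.
Lower-order terms cancel with the polynomial part, so the numerator is (194)·y^4 + o(y^4), and the limit is (194)/(2) = 97.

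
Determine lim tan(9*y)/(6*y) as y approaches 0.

Substitution gives 0/0.
Since tan(u)/u → 1 as u → 0, tan(9y)/(9y) → 1 and the limit is 9/6 = 3/2.

3/2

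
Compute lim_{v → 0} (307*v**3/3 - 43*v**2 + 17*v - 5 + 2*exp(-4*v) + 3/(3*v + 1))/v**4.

793/3

Substitution gives 0/0; apply L'Hôpital's rule 4 times.
After differentiating numerator and denominator 4 times the quotient is (512*e^(-4*v) + 5832/(3*v + 1)^5)/(24); at v = 0 this is 793/3.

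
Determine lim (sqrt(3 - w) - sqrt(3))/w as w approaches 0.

-√(3)/6

Substitution gives 0/0. Multiply numerator and denominator by the conjugate √(3 - w) + √3.
The numerator becomes (3 - w) − 3 = -w, so the expression simplifies to -1/(√(3 - w) + √3).
Letting w → 0 gives -1/(2√3) = -√(3)/6.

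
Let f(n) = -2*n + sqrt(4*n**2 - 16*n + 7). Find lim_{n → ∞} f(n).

-4

This has the form ∞ − ∞. Multiply and divide by the conjugate √(4*n^2 - 16*n + 7) + 2n.
That gives (-16n + 7) / (√(4*n^2 - 16*n + 7) + 2n).
Divide numerator and denominator by n: the limit is -16/(2·2) = -4.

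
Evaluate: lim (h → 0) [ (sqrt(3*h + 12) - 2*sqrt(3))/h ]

√(3)/4

Substitution gives 0/0. Multiply numerator and denominator by the conjugate √(12 + 3h) + √12.
The numerator becomes (12 + 3h) − 12 = 3h, so the expression simplifies to 3/(√(12 + 3h) + √12).
Letting h → 0 gives 3/(2√12) = √(3)/4.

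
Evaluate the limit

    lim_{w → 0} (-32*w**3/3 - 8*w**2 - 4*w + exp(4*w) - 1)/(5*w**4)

Direct substitution gives 0/0.
Apply L'Hôpital: lim (-32*w^2 - 16*w + 4*e^(4*w) - 4)/(20*w^3), still 0/0.
Apply L'Hôpital: lim (-64*w + 16*e^(4*w) - 16)/(60*w^2), still 0/0.
Apply L'Hôpital: lim (64*e^(4*w) - 64)/(120*w), still 0/0.
After 4 applications of L'Hôpital's rule the quotient is (256*e^(4*w))/(120); substituting w = 0 gives 32/15.

32/15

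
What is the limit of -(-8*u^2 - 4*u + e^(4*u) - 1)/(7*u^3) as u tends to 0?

-32/21

Direct substitution gives 0/0.
Apply L'Hôpital: lim (-16*u + 4*e^(4*u) - 4)/(-21*u^2), still 0/0.
Apply L'Hôpital: lim (16*e^(4*u) - 16)/(-42*u), still 0/0.
After 3 applications of L'Hôpital's rule the quotient is (64*e^(4*u))/(-42); substituting u = 0 gives -32/21.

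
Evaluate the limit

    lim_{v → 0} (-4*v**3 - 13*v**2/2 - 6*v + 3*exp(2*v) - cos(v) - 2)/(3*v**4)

47/72

Substitution gives 0/0 (the numerator vanishes to order 4).
Expand each term to order v^4: the coefficient of v^4 in 3·e^(2v) is 2 and in −cos(v) is -1/24.
Lower-order terms cancel with the polynomial part, so the numerator is (47/24)·v^4 + o(v^4), and the limit is (47/24)/(3) = 47/72.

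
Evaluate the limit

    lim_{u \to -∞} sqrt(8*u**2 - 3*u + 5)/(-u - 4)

For large |u|, √(8*u^2 - 3*u + 5) ≈ √8·|u| and the denominator ≈ -u.
Since u → −∞, |u| = −u, giving −√8/(-1) = 2*√(2).

2*√(2)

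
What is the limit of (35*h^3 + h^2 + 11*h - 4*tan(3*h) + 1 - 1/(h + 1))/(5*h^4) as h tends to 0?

Substitution gives 0/0 (the numerator vanishes to order 4).
Expand each term to order h^4: the coefficient of h^4 in −1/(1 + h) is -1 and in -4·tan(3h) is 0.
Lower-order terms cancel with the polynomial part, so the numerator is (-1)·h^4 + o(h^4), and the limit is (-1)/(5) = -1/5.

-1/5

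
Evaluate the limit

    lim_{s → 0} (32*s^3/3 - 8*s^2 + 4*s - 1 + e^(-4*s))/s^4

32/3

Direct substitution gives 0/0.
Apply L'Hôpital: lim (32*s^2 - 16*s + 4 - 4*e^(-4*s))/(4*s^3), still 0/0.
Apply L'Hôpital: lim (64*s - 16 + 16*e^(-4*s))/(12*s^2), still 0/0.
Apply L'Hôpital: lim (64 - 64*e^(-4*s))/(24*s), still 0/0.
After 4 applications of L'Hôpital's rule the quotient is (256*e^(-4*s))/(24); substituting s = 0 gives 32/3.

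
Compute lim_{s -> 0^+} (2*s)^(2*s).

Base → 0⁺ and exponent → 0⁺: a 0^0 form.
Take logs: 2s·ln(2s). This is 0·(−∞); rewriting as ln(2s)/(1/(2s)) and applying L'Hôpital gives 0.
Hence the limit is e^0 = 1.

1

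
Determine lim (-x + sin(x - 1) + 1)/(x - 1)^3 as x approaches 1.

Direct substitution gives 0/0.
Apply L'Hôpital: lim (cos(x - 1) - 1)/(3*(x - 1)^2), still 0/0.
Apply L'Hôpital: lim (-sin(x - 1))/(6*x - 6), still 0/0.
After 3 applications of L'Hôpital's rule the quotient is (-cos(x - 1))/(6); substituting x = 1 gives -1/6.

-1/6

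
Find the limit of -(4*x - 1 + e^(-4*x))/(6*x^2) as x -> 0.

-4/3

Direct substitution gives 0/0.
Apply L'Hôpital: lim (4 - 4*e^(-4*x))/(-12*x), still 0/0.
After 2 applications of L'Hôpital's rule the quotient is (16*e^(-4*x))/(-12); substituting x = 0 gives -4/3.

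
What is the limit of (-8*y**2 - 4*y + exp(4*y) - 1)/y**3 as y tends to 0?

Direct substitution gives 0/0.
Apply L'Hôpital: lim (-16*y + 4*e^(4*y) - 4)/(3*y^2), still 0/0.
Apply L'Hôpital: lim (16*e^(4*y) - 16)/(6*y), still 0/0.
After 3 applications of L'Hôpital's rule the quotient is (64*e^(4*y))/(6); substituting y = 0 gives 32/3.

32/3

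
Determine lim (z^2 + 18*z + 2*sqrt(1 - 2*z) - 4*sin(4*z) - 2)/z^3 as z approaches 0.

Substitution gives 0/0 (the numerator vanishes to order 3).
Expand each term to order z^3: the coefficient of z^3 in -4·sin(4z) is 128/3 and in 2·√(1 - 2z) is -1.
Lower-order terms cancel with the polynomial part, so the numerator is (125/3)·z^3 + o(z^3), and the limit is (125/3)/(1) = 125/3.

125/3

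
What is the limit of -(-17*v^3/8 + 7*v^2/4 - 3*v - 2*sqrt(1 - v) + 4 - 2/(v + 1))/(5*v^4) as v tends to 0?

Substitution gives 0/0; apply L'Hôpital's rule 4 times.
After differentiating numerator and denominator 4 times the quotient is (-48/(v + 1)^5 + 15/(8*(1 - v)^(7/2)))/(-120); at v = 0 this is 123/320.

123/320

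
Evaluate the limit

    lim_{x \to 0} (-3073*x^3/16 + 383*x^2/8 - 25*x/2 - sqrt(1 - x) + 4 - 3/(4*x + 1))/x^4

-98299/128

Substitution gives 0/0; apply L'Hôpital's rule 4 times.
After differentiating numerator and denominator 4 times the quotient is (-18432/(4*x + 1)^5 + 15/(16*(1 - x)^(7/2)))/(24); at x = 0 this is -98299/128.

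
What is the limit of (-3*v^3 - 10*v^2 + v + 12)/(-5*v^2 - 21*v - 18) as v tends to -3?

At v = -3 both the top and bottom vanish — a removable singularity. Factoring out (v + 3) from each leaves (-3*v^2 - v + 4)/(-5*v - 6), which at v = -3 equals -20/9.

-20/9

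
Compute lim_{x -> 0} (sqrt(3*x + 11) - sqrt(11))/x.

3*√(11)/22

Substitution gives 0/0. Multiply numerator and denominator by the conjugate √(11 + 3x) + √11.
The numerator becomes (11 + 3x) − 11 = 3x, so the expression simplifies to 3/(√(11 + 3x) + √11).
Letting x → 0 gives 3/(2√11) = 3*√(11)/22.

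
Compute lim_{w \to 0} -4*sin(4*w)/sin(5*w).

Substitution gives 0/0.
Divide numerator and denominator by w: sin(4w)/w → 4 and sin(5w)/w → 5, so the limit is -4·4/5 = -16/5.

-16/5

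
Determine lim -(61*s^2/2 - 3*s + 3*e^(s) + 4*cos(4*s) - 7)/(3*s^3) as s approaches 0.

Substitution gives 0/0; apply L'Hôpital's rule 3 times.
After differentiating numerator and denominator 3 times the quotient is (3*e^(s) + 256*sin(4*s))/(-18); at s = 0 this is -1/6.

-1/6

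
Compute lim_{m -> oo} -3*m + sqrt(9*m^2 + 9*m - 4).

An ∞ − ∞ form. Rationalising with the conjugate, the difference becomes (9m - 4) / (√(9*m^2 + 9*m - 4) + 3m).
For large m the denominator behaves like 2·3m, so the quotient tends to 9/6 = 3/2.

3/2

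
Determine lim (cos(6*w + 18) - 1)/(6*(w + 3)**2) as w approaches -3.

Direct substitution gives 0/0.
Apply L'Hôpital: lim (-6*sin(6*w + 18))/(12*w + 36), still 0/0.
After 2 applications of L'Hôpital's rule the quotient is (-36*cos(6*w + 18))/(12); substituting w = -3 gives -3.

-3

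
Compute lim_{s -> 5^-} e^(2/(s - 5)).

As s → 5⁻, 2/(s - 5) → −∞, so e^(2/(s - 5)) → 0.

0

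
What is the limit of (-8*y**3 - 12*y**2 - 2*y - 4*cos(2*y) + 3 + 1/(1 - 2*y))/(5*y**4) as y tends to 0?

Substitution gives 0/0; apply L'Hôpital's rule 4 times.
After differentiating numerator and denominator 4 times the quotient is (-64*cos(2*y) - 384/(2*y - 1)^5)/(120); at y = 0 this is 8/3.

8/3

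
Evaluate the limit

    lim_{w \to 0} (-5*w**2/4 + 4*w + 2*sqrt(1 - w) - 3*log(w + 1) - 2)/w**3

-9/8

Substitution gives 0/0 (the numerator vanishes to order 3).
Expand each term to order w^3: the coefficient of w^3 in 2·√(1 - w) is -1/8 and in -3·ln(1 + w) is -1.
Lower-order terms cancel with the polynomial part, so the numerator is (-9/8)·w^3 + o(w^3), and the limit is (-9/8)/(1) = -9/8.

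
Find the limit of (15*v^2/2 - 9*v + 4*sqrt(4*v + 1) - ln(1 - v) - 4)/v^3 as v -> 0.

49/3

Substitution gives 0/0; apply L'Hôpital's rule 3 times.
After differentiating numerator and denominator 3 times the quotient is (96/(4*v + 1)^(5/2) - 2/(v - 1)^3)/(6); at v = 0 this is 49/3.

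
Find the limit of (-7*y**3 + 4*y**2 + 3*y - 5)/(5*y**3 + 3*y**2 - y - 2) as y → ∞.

-7/5

Numerator and denominator both have degree 3.
Dividing every term by y^3, all lower-order terms vanish and the limit is the ratio of leading coefficients, -7/(5) = -7/5.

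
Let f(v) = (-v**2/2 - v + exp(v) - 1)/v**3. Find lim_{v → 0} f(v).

1/6

Direct substitution gives 0/0.
Apply L'Hôpital: lim (-v + e^(v) - 1)/(3*v^2), still 0/0.
Apply L'Hôpital: lim (e^(v) - 1)/(6*v), still 0/0.
After 3 applications of L'Hôpital's rule the quotient is (e^(v))/(6); substituting v = 0 gives 1/6.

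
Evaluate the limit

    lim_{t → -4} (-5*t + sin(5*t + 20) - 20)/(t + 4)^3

-125/6

Direct substitution gives 0/0.
Apply L'Hôpital: lim (5*cos(5*t + 20) - 5)/(3*(t + 4)^2), still 0/0.
Apply L'Hôpital: lim (-25*sin(5*t + 20))/(6*t + 24), still 0/0.
After 3 applications of L'Hôpital's rule the quotient is (-125*cos(5*t + 20))/(6); substituting t = -4 gives -125/6.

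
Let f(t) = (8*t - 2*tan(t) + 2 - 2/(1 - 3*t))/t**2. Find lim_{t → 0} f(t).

Substitution gives 0/0 (the numerator vanishes to order 2).
Expand each term to order t^2: the coefficient of t^2 in -2·tan(t) is 0 and in -2·1/(1 - 3t) is -18.
Lower-order terms cancel with the polynomial part, so the numerator is (-18)·t^2 + o(t^2), and the limit is (-18)/(1) = -18.

-18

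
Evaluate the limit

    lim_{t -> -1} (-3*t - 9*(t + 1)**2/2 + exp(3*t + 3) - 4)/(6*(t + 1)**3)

Direct substitution gives 0/0.
Apply L'Hôpital: lim (-9*t + 3*e^(3*t + 3) - 12)/(18*(t + 1)^2), still 0/0.
Apply L'Hôpital: lim (9*e^(3*t + 3) - 9)/(36*t + 36), still 0/0.
After 3 applications of L'Hôpital's rule the quotient is (27*e^(3*t + 3))/(36); substituting t = -1 gives 3/4.

3/4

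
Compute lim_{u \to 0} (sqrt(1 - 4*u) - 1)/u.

-2

A 0/0 form; rationalise with √(1 - 4u) + √1. This collapses the numerator to -4u, leaving -4/(√(1 - 4u) + √1) → -4/(2√1) = -2.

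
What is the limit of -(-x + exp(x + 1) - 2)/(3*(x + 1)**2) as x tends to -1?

Direct substitution gives 0/0.
Apply L'Hôpital: lim (e^(x + 1) - 1)/(-6*x - 6), still 0/0.
After 2 applications of L'Hôpital's rule the quotient is (e^(x + 1))/(-6); substituting x = -1 gives -1/6.

-1/6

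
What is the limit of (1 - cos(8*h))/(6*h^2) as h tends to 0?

Substitution gives 0/0.
Use (1 − cos u)/u² → 1/2 with u = 8h: the limit is 8²/(2·6) = 16/3.

16/3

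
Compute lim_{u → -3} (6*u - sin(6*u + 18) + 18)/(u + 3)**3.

Direct substitution gives 0/0.
Apply L'Hôpital: lim (6 - 6*cos(6*u + 18))/(3*(u + 3)^2), still 0/0.
Apply L'Hôpital: lim (36*sin(6*u + 18))/(6*u + 18), still 0/0.
After 3 applications of L'Hôpital's rule the quotient is (216*cos(6*u + 18))/(6); substituting u = -3 gives 36.

36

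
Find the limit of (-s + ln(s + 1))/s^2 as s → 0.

Direct substitution gives 0/0.
Apply L'Hôpital: lim (-1 + 1/(s + 1))/(2*s), still 0/0.
After 2 applications of L'Hôpital's rule the quotient is (-1/(s + 1)^2)/(2); substituting s = 0 gives -1/2.

-1/2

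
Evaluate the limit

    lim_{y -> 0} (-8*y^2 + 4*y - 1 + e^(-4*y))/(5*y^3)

Direct substitution gives 0/0.
Apply L'Hôpital: lim (-16*y + 4 - 4*e^(-4*y))/(15*y^2), still 0/0.
Apply L'Hôpital: lim (-16 + 16*e^(-4*y))/(30*y), still 0/0.
After 3 applications of L'Hôpital's rule the quotient is (-64*e^(-4*y))/(30); substituting y = 0 gives -32/15.

-32/15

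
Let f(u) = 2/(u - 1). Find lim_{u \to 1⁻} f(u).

As u → 1⁻, (u - 1) → 0⁻, so (u - 1)^1 → 0⁻ and 2/(u - 1)^1 → -∞.

-∞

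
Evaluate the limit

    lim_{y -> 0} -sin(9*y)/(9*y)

-1

Substitution gives 0/0.
Write it as (9/(-9))·sin(9y)/(9y); since sin(u)/u → 1, the limit is -1.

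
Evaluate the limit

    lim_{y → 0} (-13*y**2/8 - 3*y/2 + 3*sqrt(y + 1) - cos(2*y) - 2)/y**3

Substitution gives 0/0; apply L'Hôpital's rule 3 times.
After differentiating numerator and denominator 3 times the quotient is (-8*sin(2*y) + 9/(8*(y + 1)^(5/2)))/(6); at y = 0 this is 3/16.

3/16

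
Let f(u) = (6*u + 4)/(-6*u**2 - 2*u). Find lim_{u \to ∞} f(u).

The denominator has degree 2 and the numerator degree 1. Dividing numerator and denominator by u^2 sends every term to 0 except the leading denominator term, so the limit is 0.

0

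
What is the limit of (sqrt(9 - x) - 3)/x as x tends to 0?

-1/6

A 0/0 form; rationalise with √(9 - x) + √9. This collapses the numerator to -x, leaving -1/(√(9 - x) + √9) → -1/(2√9) = -1/6.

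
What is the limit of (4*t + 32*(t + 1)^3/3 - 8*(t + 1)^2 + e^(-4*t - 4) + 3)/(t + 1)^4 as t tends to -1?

Direct substitution gives 0/0.
Apply L'Hôpital: lim (-16*t + 32*(t + 1)^2 - 4*e^(-4*t - 4) - 12)/(4*(t + 1)^3), still 0/0.
Apply L'Hôpital: lim (64*t + 16*e^(-4*t - 4) + 48)/(12*(t + 1)^2), still 0/0.
Apply L'Hôpital: lim (64 - 64*e^(-4*t - 4))/(24*t + 24), still 0/0.
After 4 applications of L'Hôpital's rule the quotient is (256*e^(-4*t - 4))/(24); substituting t = -1 gives 32/3.

32/3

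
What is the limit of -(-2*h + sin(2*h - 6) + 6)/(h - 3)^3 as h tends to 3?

Direct substitution gives 0/0.
Apply L'Hôpital: lim (2*cos(2*h - 6) - 2)/(-3*(h - 3)^2), still 0/0.
Apply L'Hôpital: lim (-4*sin(2*h - 6))/(18 - 6*h), still 0/0.
After 3 applications of L'Hôpital's rule the quotient is (-8*cos(2*h - 6))/(-6); substituting h = 3 gives 4/3.

4/3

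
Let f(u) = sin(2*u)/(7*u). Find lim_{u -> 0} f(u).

Substitution gives 0/0.
Write it as (2/7)·sin(2u)/(2u); since sin(θ)/θ → 1, the limit is 2/7.

2/7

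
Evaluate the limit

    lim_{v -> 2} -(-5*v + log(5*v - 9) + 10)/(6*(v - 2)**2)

Direct substitution gives 0/0.
Apply L'Hôpital: lim (-5 + 5/(5*v - 9))/(24 - 12*v), still 0/0.
After 2 applications of L'Hôpital's rule the quotient is (-25/(5*v - 9)^2)/(-12); substituting v = 2 gives 25/12.

25/12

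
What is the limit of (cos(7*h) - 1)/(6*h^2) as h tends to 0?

-49/12

Direct substitution gives 0/0.
Apply L'Hôpital: lim (-7*sin(7*h))/(12*h), still 0/0.
After 2 applications of L'Hôpital's rule the quotient is (-49*cos(7*h))/(12); substituting h = 0 gives -49/12.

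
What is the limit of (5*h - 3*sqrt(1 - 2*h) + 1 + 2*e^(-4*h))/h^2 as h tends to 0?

Substitution gives 0/0; apply L'Hôpital's rule 2 times.
After differentiating numerator and denominator 2 times the quotient is (32*e^(-4*h) + 3/(1 - 2*h)^(3/2))/(2); at h = 0 this is 35/2.

35/2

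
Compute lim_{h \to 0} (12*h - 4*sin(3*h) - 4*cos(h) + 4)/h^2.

2

Substitution gives 0/0; apply L'Hôpital's rule 2 times.
After differentiating numerator and denominator 2 times the quotient is (36*sin(3*h) + 4*cos(h))/(2); at h = 0 this is 2.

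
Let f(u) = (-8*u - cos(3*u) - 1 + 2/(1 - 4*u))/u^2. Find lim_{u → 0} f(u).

Substitution gives 0/0; apply L'Hôpital's rule 2 times.
After differentiating numerator and denominator 2 times the quotient is (9*cos(3*u) - 64/(4*u - 1)^3)/(2); at u = 0 this is 73/2.

73/2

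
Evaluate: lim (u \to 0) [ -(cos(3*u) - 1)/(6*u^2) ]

Direct substitution gives 0/0.
Apply L'Hôpital: lim (-3*sin(3*u))/(-12*u), still 0/0.
After 2 applications of L'Hôpital's rule the quotient is (-9*cos(3*u))/(-12); substituting u = 0 gives 3/4.

3/4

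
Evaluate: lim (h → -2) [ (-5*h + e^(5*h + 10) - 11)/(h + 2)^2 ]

Direct substitution gives 0/0.
Apply L'Hôpital: lim (5*e^(5*h + 10) - 5)/(2*h + 4), still 0/0.
After 2 applications of L'Hôpital's rule the quotient is (25*e^(5*h + 10))/(2); substituting h = -2 gives 25/2.

25/2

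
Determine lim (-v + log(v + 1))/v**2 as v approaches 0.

Direct substitution gives 0/0.
Apply L'Hôpital: lim (-1 + 1/(v + 1))/(2*v), still 0/0.
After 2 applications of L'Hôpital's rule the quotient is (-1/(v + 1)^2)/(2); substituting v = 0 gives -1/2.

-1/2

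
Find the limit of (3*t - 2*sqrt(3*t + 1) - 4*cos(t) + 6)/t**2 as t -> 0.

Substitution gives 0/0; apply L'Hôpital's rule 2 times.
After differentiating numerator and denominator 2 times the quotient is (4*cos(t) + 9/(2*(3*t + 1)^(3/2)))/(2); at t = 0 this is 17/4.

17/4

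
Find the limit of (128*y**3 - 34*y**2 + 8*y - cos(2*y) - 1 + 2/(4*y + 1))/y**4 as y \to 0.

Substitution gives 0/0; apply L'Hôpital's rule 4 times.
After differentiating numerator and denominator 4 times the quotient is (-16*cos(2*y) + 12288/(4*y + 1)^5)/(24); at y = 0 this is 1534/3.

1534/3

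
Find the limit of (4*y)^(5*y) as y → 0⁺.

Base → 0⁺ and exponent → 0⁺: a 0^0 form.
Take logs: 5y·ln(4y). This is 0·(−∞); rewriting as ln(4y)/(1/(5y)) and applying L'Hôpital gives 0.
Hence the limit is e^0 = 1.

1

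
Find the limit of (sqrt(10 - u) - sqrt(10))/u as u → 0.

Substitution gives 0/0. Multiply numerator and denominator by the conjugate √(10 - u) + √10.
The numerator becomes (10 - u) − 10 = -u, so the expression simplifies to -1/(√(10 - u) + √10).
Letting u → 0 gives -1/(2√10) = -√(10)/20.

-√(10)/20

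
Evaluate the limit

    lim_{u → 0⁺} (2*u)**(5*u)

1

Base → 0⁺ and exponent → 0⁺: a 0^0 form.
Take logs: 5u·ln(2u). This is 0·(−∞); rewriting as ln(2u)/(1/(5u)) and applying L'Hôpital gives 0.
Hence the limit is e^0 = 1.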